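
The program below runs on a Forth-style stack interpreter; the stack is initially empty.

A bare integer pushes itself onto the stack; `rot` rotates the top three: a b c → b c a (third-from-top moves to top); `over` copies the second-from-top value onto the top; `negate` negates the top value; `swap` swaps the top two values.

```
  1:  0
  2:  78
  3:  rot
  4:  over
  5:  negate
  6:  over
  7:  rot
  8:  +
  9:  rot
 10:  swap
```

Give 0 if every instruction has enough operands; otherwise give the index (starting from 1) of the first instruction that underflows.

3

0  : 0
78 : 0 78
rot  — needs 3 operands, stack has 2 → underflow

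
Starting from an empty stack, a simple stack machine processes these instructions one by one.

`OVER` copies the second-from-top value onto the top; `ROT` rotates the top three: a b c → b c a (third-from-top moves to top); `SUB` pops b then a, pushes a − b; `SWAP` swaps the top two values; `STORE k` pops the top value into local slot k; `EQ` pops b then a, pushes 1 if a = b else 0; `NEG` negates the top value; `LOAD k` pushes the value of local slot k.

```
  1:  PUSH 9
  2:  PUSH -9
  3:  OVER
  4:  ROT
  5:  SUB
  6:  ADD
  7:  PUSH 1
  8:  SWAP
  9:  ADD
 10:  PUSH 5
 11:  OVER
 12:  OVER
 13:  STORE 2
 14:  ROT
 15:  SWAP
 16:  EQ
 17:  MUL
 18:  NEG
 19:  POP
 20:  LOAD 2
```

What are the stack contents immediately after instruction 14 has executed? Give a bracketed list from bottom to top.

PUSH 9  -> [9]
PUSH -9 -> [9, -9]
OVER    -> [9, -9, 9]
ROT     -> [-9, 9, 9]
SUB     -> [-9, 0]
ADD     -> [-9]
PUSH 1  -> [-9, 1]
SWAP    -> [1, -9]
ADD     -> [-8]
PUSH 5  -> [-8, 5]
OVER    -> [-8, 5, -8]
OVER    -> [-8, 5, -8, 5]
STORE 2 -> [-8, 5, -8]
ROT     -> [5, -8, -8]

[5, -8, -8]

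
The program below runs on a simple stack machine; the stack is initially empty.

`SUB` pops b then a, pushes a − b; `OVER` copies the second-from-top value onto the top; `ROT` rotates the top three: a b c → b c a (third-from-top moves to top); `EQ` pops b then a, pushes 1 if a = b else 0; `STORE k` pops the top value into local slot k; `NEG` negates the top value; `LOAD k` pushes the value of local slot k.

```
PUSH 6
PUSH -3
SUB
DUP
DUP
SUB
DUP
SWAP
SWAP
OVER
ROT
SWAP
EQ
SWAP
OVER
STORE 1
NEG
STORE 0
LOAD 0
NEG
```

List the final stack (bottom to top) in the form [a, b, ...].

PUSH 6  : 6
PUSH -3 : 6 -3
SUB     : 9
DUP     : 9 9
DUP     : 9 9 9
SUB     : 9 0
DUP     : 9 0 0
SWAP    : 9 0 0
SWAP    : 9 0 0
OVER    : 9 0 0 0
ROT     : 9 0 0 0
SWAP    : 9 0 0 0
EQ      : 9 0 1
SWAP    : 9 1 0
OVER    : 9 1 0 1
STORE 1 : 9 1 0
NEG     : 9 1 0
STORE 0 : 9 1
LOAD 0  : 9 1 0
NEG     : 9 1 0

[9, 1, 0]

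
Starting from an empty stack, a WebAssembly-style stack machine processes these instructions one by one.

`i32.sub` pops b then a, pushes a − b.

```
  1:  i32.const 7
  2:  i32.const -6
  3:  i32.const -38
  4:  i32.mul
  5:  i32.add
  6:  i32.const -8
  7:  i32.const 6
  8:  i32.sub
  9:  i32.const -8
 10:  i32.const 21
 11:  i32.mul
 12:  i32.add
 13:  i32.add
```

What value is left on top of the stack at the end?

53

i32.const 7   : 7
i32.const -6  : 7 -6
i32.const -38 : 7 -6 -38
i32.mul       : 7 228
i32.add       : 235
i32.const -8  : 235 -8
i32.const 6   : 235 -8 6
i32.sub       : 235 -14
i32.const -8  : 235 -14 -8
i32.const 21  : 235 -14 -8 21
i32.mul       : 235 -14 -168
i32.add       : 235 -182
i32.add       : 53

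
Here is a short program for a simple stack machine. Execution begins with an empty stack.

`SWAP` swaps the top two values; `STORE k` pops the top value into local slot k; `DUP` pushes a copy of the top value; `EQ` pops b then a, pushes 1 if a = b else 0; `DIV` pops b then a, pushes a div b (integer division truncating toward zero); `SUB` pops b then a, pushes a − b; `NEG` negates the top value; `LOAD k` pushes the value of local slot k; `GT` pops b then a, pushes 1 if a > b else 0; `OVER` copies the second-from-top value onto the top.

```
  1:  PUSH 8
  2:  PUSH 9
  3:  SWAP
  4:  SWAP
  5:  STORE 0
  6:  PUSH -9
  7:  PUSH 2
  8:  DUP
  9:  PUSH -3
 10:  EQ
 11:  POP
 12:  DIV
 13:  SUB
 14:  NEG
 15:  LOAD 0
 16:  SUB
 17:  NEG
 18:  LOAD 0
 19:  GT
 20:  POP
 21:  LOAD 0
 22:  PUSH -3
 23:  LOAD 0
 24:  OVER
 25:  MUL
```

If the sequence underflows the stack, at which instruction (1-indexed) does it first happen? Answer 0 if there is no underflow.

PUSH 8  -> [8]
PUSH 9  -> [8, 9]
SWAP    -> [9, 8]
SWAP    -> [8, 9]
STORE 0 -> [8]
PUSH -9 -> [8, -9]
PUSH 2  -> [8, -9, 2]
DUP     -> [8, -9, 2, 2]
PUSH -3 -> [8, -9, 2, 2, -3]
EQ      -> [8, -9, 2, 0]
POP     -> [8, -9, 2]
DIV     -> [8, -4]
SUB     -> [12]
NEG     -> [-12]
LOAD 0  -> [-12, 9]
SUB     -> [-21]
NEG     -> [21]
LOAD 0  -> [21, 9]
GT      -> [1]
POP     -> []
LOAD 0  -> [9]
PUSH -3 -> [9, -3]
LOAD 0  -> [9, -3, 9]
OVER    -> [9, -3, 9, -3]
MUL     -> [9, -3, -27]

0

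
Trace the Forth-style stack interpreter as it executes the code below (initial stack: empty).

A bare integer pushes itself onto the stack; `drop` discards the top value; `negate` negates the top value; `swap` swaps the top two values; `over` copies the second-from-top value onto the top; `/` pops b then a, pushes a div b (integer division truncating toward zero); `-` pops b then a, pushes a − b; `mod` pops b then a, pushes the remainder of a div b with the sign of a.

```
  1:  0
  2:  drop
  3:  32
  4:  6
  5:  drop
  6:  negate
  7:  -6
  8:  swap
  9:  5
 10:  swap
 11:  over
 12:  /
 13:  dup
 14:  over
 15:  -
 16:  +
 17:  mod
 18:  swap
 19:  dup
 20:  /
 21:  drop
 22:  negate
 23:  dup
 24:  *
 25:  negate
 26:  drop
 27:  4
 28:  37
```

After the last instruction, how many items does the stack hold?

2

0      → 0
drop   → (empty)
32     → 32
6      → 32 6
drop   → 32
negate → -32
-6     → -32 -6
swap   → -6 -32
5      → -6 -32 5
swap   → -6 5 -32
over   → -6 5 -32 5
/      → -6 5 -6
dup    → -6 5 -6 -6
over   → -6 5 -6 -6 -6
-      → -6 5 -6 0
+      → -6 5 -6
mod    → -6 5
swap   → 5 -6
dup    → 5 -6 -6
/      → 5 1
drop   → 5
negate → -5
dup    → -5 -5
*      → 25
negate → -25
drop   → (empty)
4      → 4
37     → 4 37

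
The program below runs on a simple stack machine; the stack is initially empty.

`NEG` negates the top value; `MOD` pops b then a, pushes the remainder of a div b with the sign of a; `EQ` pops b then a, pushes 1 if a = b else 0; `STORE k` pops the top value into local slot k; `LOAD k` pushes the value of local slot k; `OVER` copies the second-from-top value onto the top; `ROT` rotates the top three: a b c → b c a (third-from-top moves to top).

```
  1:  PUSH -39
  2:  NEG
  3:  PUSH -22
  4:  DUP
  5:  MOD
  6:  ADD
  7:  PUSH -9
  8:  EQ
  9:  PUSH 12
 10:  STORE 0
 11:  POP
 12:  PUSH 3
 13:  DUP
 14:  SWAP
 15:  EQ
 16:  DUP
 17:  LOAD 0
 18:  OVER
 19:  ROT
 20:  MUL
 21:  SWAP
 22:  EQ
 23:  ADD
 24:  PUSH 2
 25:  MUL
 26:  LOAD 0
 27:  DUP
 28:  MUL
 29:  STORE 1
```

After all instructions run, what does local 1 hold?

144

PUSH -39 → [-39]
NEG      → [39]
PUSH -22 → [39, -22]
DUP      → [39, -22, -22]
MOD      → [39, 0]
ADD      → [39]
PUSH -9  → [39, -9]
EQ       → [0]
PUSH 12  → [0, 12]
STORE 0  → [0]
POP      → []
PUSH 3   → [3]
DUP      → [3, 3]
SWAP     → [3, 3]
EQ       → [1]
DUP      → [1, 1]
LOAD 0   → [1, 1, 12]
OVER     → [1, 1, 12, 1]
ROT      → [1, 12, 1, 1]
MUL      → [1, 12, 1]
SWAP     → [1, 1, 12]
EQ       → [1, 0]
ADD      → [1]
PUSH 2   → [1, 2]
MUL      → [2]
LOAD 0   → [2, 12]
DUP      → [2, 12, 12]
MUL      → [2, 144]
STORE 1  → [2]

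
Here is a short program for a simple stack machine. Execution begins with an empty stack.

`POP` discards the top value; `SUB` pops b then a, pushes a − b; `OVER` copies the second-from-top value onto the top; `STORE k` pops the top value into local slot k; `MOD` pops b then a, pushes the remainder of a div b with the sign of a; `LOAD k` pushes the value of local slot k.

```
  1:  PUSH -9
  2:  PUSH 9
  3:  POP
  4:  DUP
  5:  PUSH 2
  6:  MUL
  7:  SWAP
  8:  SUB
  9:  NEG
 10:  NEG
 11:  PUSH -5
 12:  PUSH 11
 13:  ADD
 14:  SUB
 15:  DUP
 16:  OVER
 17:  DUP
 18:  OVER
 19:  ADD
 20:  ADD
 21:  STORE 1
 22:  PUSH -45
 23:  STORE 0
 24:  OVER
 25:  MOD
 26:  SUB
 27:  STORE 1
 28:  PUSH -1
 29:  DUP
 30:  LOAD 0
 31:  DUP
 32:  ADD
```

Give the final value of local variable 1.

PUSH -9  -> [-9]
PUSH 9   -> [-9, 9]
POP      -> [-9]
DUP      -> [-9, -9]
PUSH 2   -> [-9, -9, 2]
MUL      -> [-9, -18]
SWAP     -> [-18, -9]
SUB      -> [-9]
NEG      -> [9]
NEG      -> [-9]
PUSH -5  -> [-9, -5]
PUSH 11  -> [-9, -5, 11]
ADD      -> [-9, 6]
SUB      -> [-15]
DUP      -> [-15, -15]
OVER     -> [-15, -15, -15]
DUP      -> [-15, -15, -15, -15]
OVER     -> [-15, -15, -15, -15, -15]
ADD      -> [-15, -15, -15, -30]
ADD      -> [-15, -15, -45]
STORE 1  -> [-15, -15]
PUSH -45 -> [-15, -15, -45]
STORE 0  -> [-15, -15]
OVER     -> [-15, -15, -15]
MOD      -> [-15, 0]
SUB      -> [-15]
STORE 1  -> []
PUSH -1  -> [-1]
DUP      -> [-1, -1]
LOAD 0   -> [-1, -1, -45]
DUP      -> [-1, -1, -45, -45]
ADD      -> [-1, -1, -90]

-15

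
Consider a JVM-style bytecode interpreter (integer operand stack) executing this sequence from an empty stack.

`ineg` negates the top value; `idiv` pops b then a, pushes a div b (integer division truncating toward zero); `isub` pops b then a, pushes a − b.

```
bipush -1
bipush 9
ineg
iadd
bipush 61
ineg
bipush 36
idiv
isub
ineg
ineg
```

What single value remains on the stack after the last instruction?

-9

bipush -1 : [-1]
bipush 9  : [-1, 9]
ineg      : [-1, -9]
iadd      : [-10]
bipush 61 : [-10, 61]
ineg      : [-10, -61]
bipush 36 : [-10, -61, 36]
idiv      : [-10, -1]
isub      : [-9]
ineg      : [9]
ineg      : [-9]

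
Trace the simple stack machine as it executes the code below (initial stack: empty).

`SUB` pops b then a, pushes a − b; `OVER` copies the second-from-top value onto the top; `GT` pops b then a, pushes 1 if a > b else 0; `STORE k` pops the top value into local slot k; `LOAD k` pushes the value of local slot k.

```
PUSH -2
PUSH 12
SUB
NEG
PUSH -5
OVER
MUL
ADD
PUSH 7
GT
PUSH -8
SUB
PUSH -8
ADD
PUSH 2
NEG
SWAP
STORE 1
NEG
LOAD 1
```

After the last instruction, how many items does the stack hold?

PUSH -2 → [-2]
PUSH 12 → [-2, 12]
SUB     → [-14]
NEG     → [14]
PUSH -5 → [14, -5]
OVER    → [14, -5, 14]
MUL     → [14, -70]
ADD     → [-56]
PUSH 7  → [-56, 7]
GT      → [0]
PUSH -8 → [0, -8]
SUB     → [8]
PUSH -8 → [8, -8]
ADD     → [0]
PUSH 2  → [0, 2]
NEG     → [0, -2]
SWAP    → [-2, 0]
STORE 1 → [-2]
NEG     → [2]
LOAD 1  → [2, 0]

2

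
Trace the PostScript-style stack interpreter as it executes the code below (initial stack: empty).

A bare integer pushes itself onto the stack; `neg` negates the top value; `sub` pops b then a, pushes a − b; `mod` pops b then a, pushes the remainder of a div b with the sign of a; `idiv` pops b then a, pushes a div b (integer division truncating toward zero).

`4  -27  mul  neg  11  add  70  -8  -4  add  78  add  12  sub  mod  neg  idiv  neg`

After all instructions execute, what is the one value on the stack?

4    → 4
-27  → 4 -27
mul  → -108
neg  → 108
11   → 108 11
add  → 119
70   → 119 70
-8   → 119 70 -8
-4   → 119 70 -8 -4
add  → 119 70 -12
78   → 119 70 -12 78
add  → 119 70 66
12   → 119 70 66 12
sub  → 119 70 54
mod  → 119 16
neg  → 119 -16
idiv → -7
neg  → 7

7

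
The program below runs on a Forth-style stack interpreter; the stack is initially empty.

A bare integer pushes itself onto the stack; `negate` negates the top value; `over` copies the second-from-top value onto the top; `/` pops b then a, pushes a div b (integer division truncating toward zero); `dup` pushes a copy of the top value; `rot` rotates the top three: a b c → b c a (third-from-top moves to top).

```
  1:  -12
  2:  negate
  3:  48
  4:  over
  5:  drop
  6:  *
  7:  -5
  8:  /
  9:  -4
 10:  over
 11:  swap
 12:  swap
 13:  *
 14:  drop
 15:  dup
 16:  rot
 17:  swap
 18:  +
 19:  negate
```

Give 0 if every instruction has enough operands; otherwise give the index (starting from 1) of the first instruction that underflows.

16

-12    → [-12]
negate → [12]
48     → [12, 48]
over   → [12, 48, 12]
drop   → [12, 48]
*      → [576]
-5     → [576, -5]
/      → [-115]
-4     → [-115, -4]
over   → [-115, -4, -115]
swap   → [-115, -115, -4]
swap   → [-115, -4, -115]
*      → [-115, 460]
drop   → [-115]
dup    → [-115, -115]
rot  — needs 3 operands, stack has 2 → underflow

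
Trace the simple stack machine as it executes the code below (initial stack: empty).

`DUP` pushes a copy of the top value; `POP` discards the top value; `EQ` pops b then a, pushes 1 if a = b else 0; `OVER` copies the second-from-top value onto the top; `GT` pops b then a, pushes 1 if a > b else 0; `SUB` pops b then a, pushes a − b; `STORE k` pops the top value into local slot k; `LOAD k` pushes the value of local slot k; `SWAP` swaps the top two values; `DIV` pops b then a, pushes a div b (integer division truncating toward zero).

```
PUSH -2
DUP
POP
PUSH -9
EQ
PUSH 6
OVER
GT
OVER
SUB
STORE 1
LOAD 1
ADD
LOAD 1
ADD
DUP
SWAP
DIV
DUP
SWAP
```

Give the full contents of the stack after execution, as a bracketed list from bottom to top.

[1, 1]

PUSH -2 -> -2
DUP     -> -2 -2
POP     -> -2
PUSH -9 -> -2 -9
EQ      -> 0
PUSH 6  -> 0 6
OVER    -> 0 6 0
GT      -> 0 1
OVER    -> 0 1 0
SUB     -> 0 1
STORE 1 -> 0
LOAD 1  -> 0 1
ADD     -> 1
LOAD 1  -> 1 1
ADD     -> 2
DUP     -> 2 2
SWAP    -> 2 2
DIV     -> 1
DUP     -> 1 1
SWAP    -> 1 1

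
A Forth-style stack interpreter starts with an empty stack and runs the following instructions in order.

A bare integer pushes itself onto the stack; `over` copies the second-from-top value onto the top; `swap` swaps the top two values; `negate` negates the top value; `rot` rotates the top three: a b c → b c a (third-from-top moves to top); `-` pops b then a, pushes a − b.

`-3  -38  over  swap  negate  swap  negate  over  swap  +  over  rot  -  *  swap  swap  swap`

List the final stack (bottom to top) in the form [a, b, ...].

[0, -3]

-3     : [-3]
-38    : [-3, -38]
over   : [-3, -38, -3]
swap   : [-3, -3, -38]
negate : [-3, -3, 38]
swap   : [-3, 38, -3]
negate : [-3, 38, 3]
over   : [-3, 38, 3, 38]
swap   : [-3, 38, 38, 3]
+      : [-3, 38, 41]
over   : [-3, 38, 41, 38]
rot    : [-3, 41, 38, 38]
-      : [-3, 41, 0]
*      : [-3, 0]
swap   : [0, -3]
swap   : [-3, 0]
swap   : [0, -3]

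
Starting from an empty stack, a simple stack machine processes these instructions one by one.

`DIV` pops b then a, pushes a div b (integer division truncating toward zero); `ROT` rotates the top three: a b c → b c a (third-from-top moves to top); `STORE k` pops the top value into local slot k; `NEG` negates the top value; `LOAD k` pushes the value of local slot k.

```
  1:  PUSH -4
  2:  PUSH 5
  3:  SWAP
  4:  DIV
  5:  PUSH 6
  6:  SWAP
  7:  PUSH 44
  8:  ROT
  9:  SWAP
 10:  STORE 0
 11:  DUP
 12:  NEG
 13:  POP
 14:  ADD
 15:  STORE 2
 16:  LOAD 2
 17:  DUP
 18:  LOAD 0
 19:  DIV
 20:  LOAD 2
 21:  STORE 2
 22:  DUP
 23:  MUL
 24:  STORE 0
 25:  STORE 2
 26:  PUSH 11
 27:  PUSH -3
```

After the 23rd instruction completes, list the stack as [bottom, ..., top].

PUSH -4  -4
PUSH 5   -4 5
SWAP     5 -4
DIV      -1
PUSH 6   -1 6
SWAP     6 -1
PUSH 44  6 -1 44
ROT      -1 44 6
SWAP     -1 6 44
STORE 0  -1 6
DUP      -1 6 6
NEG      -1 6 -6
POP      -1 6
ADD      5
STORE 2  (empty)
LOAD 2   5
DUP      5 5
LOAD 0   5 5 44
DIV      5 0
LOAD 2   5 0 5
STORE 2  5 0
DUP      5 0 0
MUL      5 0

[5, 0]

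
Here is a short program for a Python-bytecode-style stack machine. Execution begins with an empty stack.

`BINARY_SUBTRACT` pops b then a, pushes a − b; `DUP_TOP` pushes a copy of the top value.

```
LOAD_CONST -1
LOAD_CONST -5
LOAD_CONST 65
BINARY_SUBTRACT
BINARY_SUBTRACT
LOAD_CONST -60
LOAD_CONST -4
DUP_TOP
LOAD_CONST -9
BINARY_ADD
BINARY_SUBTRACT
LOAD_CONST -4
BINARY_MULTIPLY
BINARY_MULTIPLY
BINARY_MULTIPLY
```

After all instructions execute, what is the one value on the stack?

LOAD_CONST -1   -> [-1]
LOAD_CONST -5   -> [-1, -5]
LOAD_CONST 65   -> [-1, -5, 65]
BINARY_SUBTRACT -> [-1, -70]
BINARY_SUBTRACT -> [69]
LOAD_CONST -60  -> [69, -60]
LOAD_CONST -4   -> [69, -60, -4]
DUP_TOP         -> [69, -60, -4, -4]
LOAD_CONST -9   -> [69, -60, -4, -4, -9]
BINARY_ADD      -> [69, -60, -4, -13]
BINARY_SUBTRACT -> [69, -60, 9]
LOAD_CONST -4   -> [69, -60, 9, -4]
BINARY_MULTIPLY -> [69, -60, -36]
BINARY_MULTIPLY -> [69, 2160]
BINARY_MULTIPLY -> [149040]

149040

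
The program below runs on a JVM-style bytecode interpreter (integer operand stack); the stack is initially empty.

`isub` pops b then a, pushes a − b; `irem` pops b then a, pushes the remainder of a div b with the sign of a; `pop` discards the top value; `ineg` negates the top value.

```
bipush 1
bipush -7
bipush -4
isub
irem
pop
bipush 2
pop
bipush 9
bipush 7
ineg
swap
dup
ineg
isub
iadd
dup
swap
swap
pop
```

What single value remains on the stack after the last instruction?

11

bipush 1  → [1]
bipush -7 → [1, -7]
bipush -4 → [1, -7, -4]
isub      → [1, -3]
irem      → [1]
pop       → []
bipush 2  → [2]
pop       → []
bipush 9  → [9]
bipush 7  → [9, 7]
ineg      → [9, -7]
swap      → [-7, 9]
dup       → [-7, 9, 9]
ineg      → [-7, 9, -9]
isub      → [-7, 18]
iadd      → [11]
dup       → [11, 11]
swap      → [11, 11]
swap      → [11, 11]
pop       → [11]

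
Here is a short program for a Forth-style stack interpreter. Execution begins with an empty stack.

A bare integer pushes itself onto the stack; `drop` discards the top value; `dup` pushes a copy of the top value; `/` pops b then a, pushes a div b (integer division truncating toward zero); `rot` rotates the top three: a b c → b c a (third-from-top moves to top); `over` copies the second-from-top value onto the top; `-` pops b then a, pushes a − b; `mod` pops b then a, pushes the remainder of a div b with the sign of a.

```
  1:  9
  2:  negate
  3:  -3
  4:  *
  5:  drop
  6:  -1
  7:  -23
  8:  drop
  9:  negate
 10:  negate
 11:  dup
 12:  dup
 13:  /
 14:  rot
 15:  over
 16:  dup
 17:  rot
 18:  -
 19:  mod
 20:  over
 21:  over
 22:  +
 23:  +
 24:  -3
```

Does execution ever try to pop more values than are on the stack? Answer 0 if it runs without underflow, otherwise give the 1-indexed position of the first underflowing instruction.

14

9      : [9]
negate : [-9]
-3     : [-9, -3]
*      : [27]
drop   : []
-1     : [-1]
-23    : [-1, -23]
drop   : [-1]
negate : [1]
negate : [-1]
dup    : [-1, -1]
dup    : [-1, -1, -1]
/      : [-1, 1]
rot  — needs 3 operands, stack has 2 → underflow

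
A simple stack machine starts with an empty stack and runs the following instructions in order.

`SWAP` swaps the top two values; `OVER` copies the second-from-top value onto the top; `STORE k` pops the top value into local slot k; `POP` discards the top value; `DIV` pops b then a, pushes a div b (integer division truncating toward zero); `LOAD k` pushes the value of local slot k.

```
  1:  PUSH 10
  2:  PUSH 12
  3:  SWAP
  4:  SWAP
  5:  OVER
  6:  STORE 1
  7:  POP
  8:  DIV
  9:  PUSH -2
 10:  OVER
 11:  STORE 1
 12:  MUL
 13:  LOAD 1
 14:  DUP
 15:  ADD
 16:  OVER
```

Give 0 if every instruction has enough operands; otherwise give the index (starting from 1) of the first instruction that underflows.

8

PUSH 10  [10]
PUSH 12  [10, 12]
SWAP     [12, 10]
SWAP     [10, 12]
OVER     [10, 12, 10]
STORE 1  [10, 12]
POP      [10]
DIV  — needs 2 operands, stack has 1 → underflow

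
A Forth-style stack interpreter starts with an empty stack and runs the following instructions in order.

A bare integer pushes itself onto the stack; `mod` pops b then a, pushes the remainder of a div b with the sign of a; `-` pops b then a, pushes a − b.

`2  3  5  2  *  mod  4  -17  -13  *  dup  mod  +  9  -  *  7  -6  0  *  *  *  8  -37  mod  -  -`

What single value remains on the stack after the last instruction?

2    2
3    2 3
5    2 3 5
2    2 3 5 2
*    2 3 10
mod  2 3
4    2 3 4
-17  2 3 4 -17
-13  2 3 4 -17 -13
*    2 3 4 221
dup  2 3 4 221 221
mod  2 3 4 0
+    2 3 4
9    2 3 4 9
-    2 3 -5
*    2 -15
7    2 -15 7
-6   2 -15 7 -6
0    2 -15 7 -6 0
*    2 -15 7 0
*    2 -15 0
*    2 0
8    2 0 8
-37  2 0 8 -37
mod  2 0 8
-    2 -8
-    10

10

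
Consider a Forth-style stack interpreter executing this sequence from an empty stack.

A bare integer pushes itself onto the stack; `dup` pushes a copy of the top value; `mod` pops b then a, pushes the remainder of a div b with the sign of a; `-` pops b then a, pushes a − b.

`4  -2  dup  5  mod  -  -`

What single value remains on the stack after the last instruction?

4

4   → 4
-2  → 4 -2
dup → 4 -2 -2
5   → 4 -2 -2 5
mod → 4 -2 -2
-   → 4 0
-   → 4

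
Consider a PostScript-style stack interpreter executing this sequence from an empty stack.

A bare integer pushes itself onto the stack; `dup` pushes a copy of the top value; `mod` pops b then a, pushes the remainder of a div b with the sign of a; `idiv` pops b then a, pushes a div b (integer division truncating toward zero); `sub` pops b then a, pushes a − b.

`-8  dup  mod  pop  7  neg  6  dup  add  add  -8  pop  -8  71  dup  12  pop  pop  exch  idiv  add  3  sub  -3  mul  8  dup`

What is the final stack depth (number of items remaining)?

3

-8    -8
dup   -8 -8
mod   0
pop   (empty)
7     7
neg   -7
6     -7 6
dup   -7 6 6
add   -7 12
add   5
-8    5 -8
pop   5
-8    5 -8
71    5 -8 71
dup   5 -8 71 71
12    5 -8 71 71 12
pop   5 -8 71 71
pop   5 -8 71
exch  5 71 -8
idiv  5 -8
add   -3
3     -3 3
sub   -6
-3    -6 -3
mul   18
8     18 8
dup   18 8 8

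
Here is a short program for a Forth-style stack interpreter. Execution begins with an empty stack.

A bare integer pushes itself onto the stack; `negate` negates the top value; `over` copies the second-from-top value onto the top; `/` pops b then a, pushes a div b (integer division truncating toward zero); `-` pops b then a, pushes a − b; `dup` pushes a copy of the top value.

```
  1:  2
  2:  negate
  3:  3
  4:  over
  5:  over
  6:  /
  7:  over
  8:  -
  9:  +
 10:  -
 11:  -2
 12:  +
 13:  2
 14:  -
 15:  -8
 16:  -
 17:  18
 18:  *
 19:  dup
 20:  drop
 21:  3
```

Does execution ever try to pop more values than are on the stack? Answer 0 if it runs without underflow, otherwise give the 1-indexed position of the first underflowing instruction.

0

2      → [2]
negate → [-2]
3      → [-2, 3]
over   → [-2, 3, -2]
over   → [-2, 3, -2, 3]
/      → [-2, 3, 0]
over   → [-2, 3, 0, 3]
-      → [-2, 3, -3]
+      → [-2, 0]
-      → [-2]
-2     → [-2, -2]
+      → [-4]
2      → [-4, 2]
-      → [-6]
-8     → [-6, -8]
-      → [2]
18     → [2, 18]
*      → [36]
dup    → [36, 36]
drop   → [36]
3      → [36, 3]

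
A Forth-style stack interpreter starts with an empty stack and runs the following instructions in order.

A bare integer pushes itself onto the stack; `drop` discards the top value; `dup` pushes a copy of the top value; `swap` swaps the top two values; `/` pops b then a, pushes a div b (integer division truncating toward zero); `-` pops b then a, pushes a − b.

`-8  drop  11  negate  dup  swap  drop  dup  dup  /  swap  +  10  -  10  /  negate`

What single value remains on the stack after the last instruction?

-8      [-8]
drop    []
11      [11]
negate  [-11]
dup     [-11, -11]
swap    [-11, -11]
drop    [-11]
dup     [-11, -11]
dup     [-11, -11, -11]
/       [-11, 1]
swap    [1, -11]
+       [-10]
10      [-10, 10]
-       [-20]
10      [-20, 10]
/       [-2]
negate  [2]

2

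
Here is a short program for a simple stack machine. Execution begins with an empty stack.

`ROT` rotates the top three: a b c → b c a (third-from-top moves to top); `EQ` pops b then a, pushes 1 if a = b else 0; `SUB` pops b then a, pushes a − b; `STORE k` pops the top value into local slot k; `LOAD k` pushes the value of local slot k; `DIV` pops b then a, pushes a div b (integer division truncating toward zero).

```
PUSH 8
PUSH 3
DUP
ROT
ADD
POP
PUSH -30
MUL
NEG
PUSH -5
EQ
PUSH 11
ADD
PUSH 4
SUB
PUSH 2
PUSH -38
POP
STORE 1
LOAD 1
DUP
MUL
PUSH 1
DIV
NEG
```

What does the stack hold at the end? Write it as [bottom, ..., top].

PUSH 8   -> 8
PUSH 3   -> 8 3
DUP      -> 8 3 3
ROT      -> 3 3 8
ADD      -> 3 11
POP      -> 3
PUSH -30 -> 3 -30
MUL      -> -90
NEG      -> 90
PUSH -5  -> 90 -5
EQ       -> 0
PUSH 11  -> 0 11
ADD      -> 11
PUSH 4   -> 11 4
SUB      -> 7
PUSH 2   -> 7 2
PUSH -38 -> 7 2 -38
POP      -> 7 2
STORE 1  -> 7
LOAD 1   -> 7 2
DUP      -> 7 2 2
MUL      -> 7 4
PUSH 1   -> 7 4 1
DIV      -> 7 4
NEG      -> 7 -4

[7, -4]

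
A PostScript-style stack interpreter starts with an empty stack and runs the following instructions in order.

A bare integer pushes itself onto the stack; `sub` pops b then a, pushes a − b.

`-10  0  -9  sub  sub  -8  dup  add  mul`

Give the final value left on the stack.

304

-10 : -10
0   : -10 0
-9  : -10 0 -9
sub : -10 9
sub : -19
-8  : -19 -8
dup : -19 -8 -8
add : -19 -16
mul : 304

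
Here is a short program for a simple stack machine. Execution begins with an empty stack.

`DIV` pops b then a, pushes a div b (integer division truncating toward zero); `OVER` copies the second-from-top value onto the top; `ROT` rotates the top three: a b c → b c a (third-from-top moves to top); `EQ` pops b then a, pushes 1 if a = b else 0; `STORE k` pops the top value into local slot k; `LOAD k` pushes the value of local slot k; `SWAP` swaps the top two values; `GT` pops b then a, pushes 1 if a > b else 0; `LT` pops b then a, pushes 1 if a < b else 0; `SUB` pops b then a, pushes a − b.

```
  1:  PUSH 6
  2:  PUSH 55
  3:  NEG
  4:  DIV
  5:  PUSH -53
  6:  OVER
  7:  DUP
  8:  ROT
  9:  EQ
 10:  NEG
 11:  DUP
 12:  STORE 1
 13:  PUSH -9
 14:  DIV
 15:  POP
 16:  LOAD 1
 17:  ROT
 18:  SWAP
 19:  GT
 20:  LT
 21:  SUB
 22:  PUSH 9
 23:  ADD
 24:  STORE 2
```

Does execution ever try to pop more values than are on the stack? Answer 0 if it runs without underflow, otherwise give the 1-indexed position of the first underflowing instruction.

PUSH 6    [6]
PUSH 55   [6, 55]
NEG       [6, -55]
DIV       [0]
PUSH -53  [0, -53]
OVER      [0, -53, 0]
DUP       [0, -53, 0, 0]
ROT       [0, 0, 0, -53]
EQ        [0, 0, 0]
NEG       [0, 0, 0]
DUP       [0, 0, 0, 0]
STORE 1   [0, 0, 0]
PUSH -9   [0, 0, 0, -9]
DIV       [0, 0, 0]
POP       [0, 0]
LOAD 1    [0, 0, 0]
ROT       [0, 0, 0]
SWAP      [0, 0, 0]
GT        [0, 0]
LT        [0]
SUB  — needs 2 operands, stack has 1 → underflow

21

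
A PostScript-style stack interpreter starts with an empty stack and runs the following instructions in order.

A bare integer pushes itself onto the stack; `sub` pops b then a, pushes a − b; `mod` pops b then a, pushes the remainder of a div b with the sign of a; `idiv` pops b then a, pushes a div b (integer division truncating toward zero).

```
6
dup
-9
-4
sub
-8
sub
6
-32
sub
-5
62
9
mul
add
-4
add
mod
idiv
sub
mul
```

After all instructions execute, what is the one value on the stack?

36

6    : [6]
dup  : [6, 6]
-9   : [6, 6, -9]
-4   : [6, 6, -9, -4]
sub  : [6, 6, -5]
-8   : [6, 6, -5, -8]
sub  : [6, 6, 3]
6    : [6, 6, 3, 6]
-32  : [6, 6, 3, 6, -32]
sub  : [6, 6, 3, 38]
-5   : [6, 6, 3, 38, -5]
62   : [6, 6, 3, 38, -5, 62]
9    : [6, 6, 3, 38, -5, 62, 9]
mul  : [6, 6, 3, 38, -5, 558]
add  : [6, 6, 3, 38, 553]
-4   : [6, 6, 3, 38, 553, -4]
add  : [6, 6, 3, 38, 549]
mod  : [6, 6, 3, 38]
idiv : [6, 6, 0]
sub  : [6, 6]
mul  : [36]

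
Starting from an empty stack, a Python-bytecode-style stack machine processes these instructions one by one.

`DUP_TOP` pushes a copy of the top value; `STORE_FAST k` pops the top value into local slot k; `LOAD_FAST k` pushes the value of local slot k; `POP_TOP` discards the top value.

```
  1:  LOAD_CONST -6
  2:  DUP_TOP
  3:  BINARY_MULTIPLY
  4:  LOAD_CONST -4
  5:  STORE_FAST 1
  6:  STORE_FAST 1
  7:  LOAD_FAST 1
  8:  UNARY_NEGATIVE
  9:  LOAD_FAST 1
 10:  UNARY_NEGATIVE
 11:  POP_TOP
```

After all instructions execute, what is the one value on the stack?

LOAD_CONST -6   : -6
DUP_TOP         : -6 -6
BINARY_MULTIPLY : 36
LOAD_CONST -4   : 36 -4
STORE_FAST 1    : 36
STORE_FAST 1    : (empty)
LOAD_FAST 1     : 36
UNARY_NEGATIVE  : -36
LOAD_FAST 1     : -36 36
UNARY_NEGATIVE  : -36 -36
POP_TOP         : -36

-36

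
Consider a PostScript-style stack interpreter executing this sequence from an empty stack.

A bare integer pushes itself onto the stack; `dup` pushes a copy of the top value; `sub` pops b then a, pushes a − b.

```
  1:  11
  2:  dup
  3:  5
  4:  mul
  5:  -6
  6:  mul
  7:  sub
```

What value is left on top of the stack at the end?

341

11  -> [11]
dup -> [11, 11]
5   -> [11, 11, 5]
mul -> [11, 55]
-6  -> [11, 55, -6]
mul -> [11, -330]
sub -> [341]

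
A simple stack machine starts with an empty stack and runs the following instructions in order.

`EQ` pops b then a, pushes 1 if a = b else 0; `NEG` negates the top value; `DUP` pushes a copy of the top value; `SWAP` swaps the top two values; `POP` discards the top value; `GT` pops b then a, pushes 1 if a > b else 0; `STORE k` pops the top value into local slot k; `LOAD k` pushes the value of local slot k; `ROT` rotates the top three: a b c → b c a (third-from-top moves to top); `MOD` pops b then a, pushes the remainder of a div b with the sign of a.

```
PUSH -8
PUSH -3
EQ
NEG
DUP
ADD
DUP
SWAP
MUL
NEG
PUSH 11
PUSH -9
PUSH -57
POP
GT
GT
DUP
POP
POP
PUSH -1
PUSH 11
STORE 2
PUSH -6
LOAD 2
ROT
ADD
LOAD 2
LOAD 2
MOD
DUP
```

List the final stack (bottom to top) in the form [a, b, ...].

PUSH -8  : [-8]
PUSH -3  : [-8, -3]
EQ       : [0]
NEG      : [0]
DUP      : [0, 0]
ADD      : [0]
DUP      : [0, 0]
SWAP     : [0, 0]
MUL      : [0]
NEG      : [0]
PUSH 11  : [0, 11]
PUSH -9  : [0, 11, -9]
PUSH -57 : [0, 11, -9, -57]
POP      : [0, 11, -9]
GT       : [0, 1]
GT       : [0]
DUP      : [0, 0]
POP      : [0]
POP      : []
PUSH -1  : [-1]
PUSH 11  : [-1, 11]
STORE 2  : [-1]
PUSH -6  : [-1, -6]
LOAD 2   : [-1, -6, 11]
ROT      : [-6, 11, -1]
ADD      : [-6, 10]
LOAD 2   : [-6, 10, 11]
LOAD 2   : [-6, 10, 11, 11]
MOD      : [-6, 10, 0]
DUP      : [-6, 10, 0, 0]

[-6, 10, 0, 0]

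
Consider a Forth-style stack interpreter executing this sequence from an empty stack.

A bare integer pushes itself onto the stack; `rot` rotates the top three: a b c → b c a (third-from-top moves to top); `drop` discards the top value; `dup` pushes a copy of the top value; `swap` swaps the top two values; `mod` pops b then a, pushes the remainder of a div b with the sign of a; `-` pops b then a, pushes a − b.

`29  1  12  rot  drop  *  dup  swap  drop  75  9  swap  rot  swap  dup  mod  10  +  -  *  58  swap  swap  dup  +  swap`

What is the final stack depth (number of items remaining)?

29   → [29]
1    → [29, 1]
12   → [29, 1, 12]
rot  → [1, 12, 29]
drop → [1, 12]
*    → [12]
dup  → [12, 12]
swap → [12, 12]
drop → [12]
75   → [12, 75]
9    → [12, 75, 9]
swap → [12, 9, 75]
rot  → [9, 75, 12]
swap → [9, 12, 75]
dup  → [9, 12, 75, 75]
mod  → [9, 12, 0]
10   → [9, 12, 0, 10]
+    → [9, 12, 10]
-    → [9, 2]
*    → [18]
58   → [18, 58]
swap → [58, 18]
swap → [18, 58]
dup  → [18, 58, 58]
+    → [18, 116]
swap → [116, 18]

2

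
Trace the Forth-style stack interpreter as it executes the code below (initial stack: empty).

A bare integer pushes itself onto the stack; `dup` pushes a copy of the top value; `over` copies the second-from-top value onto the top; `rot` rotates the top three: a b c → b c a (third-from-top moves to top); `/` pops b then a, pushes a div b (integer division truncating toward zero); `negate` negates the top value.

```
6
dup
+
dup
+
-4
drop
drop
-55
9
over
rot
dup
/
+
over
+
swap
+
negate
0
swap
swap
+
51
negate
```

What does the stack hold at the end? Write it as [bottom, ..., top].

6      : [6]
dup    : [6, 6]
+      : [12]
dup    : [12, 12]
+      : [24]
-4     : [24, -4]
drop   : [24]
drop   : []
-55    : [-55]
9      : [-55, 9]
over   : [-55, 9, -55]
rot    : [9, -55, -55]
dup    : [9, -55, -55, -55]
/      : [9, -55, 1]
+      : [9, -54]
over   : [9, -54, 9]
+      : [9, -45]
swap   : [-45, 9]
+      : [-36]
negate : [36]
0      : [36, 0]
swap   : [0, 36]
swap   : [36, 0]
+      : [36]
51     : [36, 51]
negate : [36, -51]

[36, -51]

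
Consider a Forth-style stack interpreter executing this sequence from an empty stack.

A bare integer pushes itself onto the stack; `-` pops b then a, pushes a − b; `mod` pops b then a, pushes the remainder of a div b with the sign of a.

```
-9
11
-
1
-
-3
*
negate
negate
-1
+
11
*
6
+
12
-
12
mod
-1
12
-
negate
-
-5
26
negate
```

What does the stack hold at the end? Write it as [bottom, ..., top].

[-9, -5, -26]

-9     : -9
11     : -9 11
-      : -20
1      : -20 1
-      : -21
-3     : -21 -3
*      : 63
negate : -63
negate : 63
-1     : 63 -1
+      : 62
11     : 62 11
*      : 682
6      : 682 6
+      : 688
12     : 688 12
-      : 676
12     : 676 12
mod    : 4
-1     : 4 -1
12     : 4 -1 12
-      : 4 -13
negate : 4 13
-      : -9
-5     : -9 -5
26     : -9 -5 26
negate : -9 -5 -26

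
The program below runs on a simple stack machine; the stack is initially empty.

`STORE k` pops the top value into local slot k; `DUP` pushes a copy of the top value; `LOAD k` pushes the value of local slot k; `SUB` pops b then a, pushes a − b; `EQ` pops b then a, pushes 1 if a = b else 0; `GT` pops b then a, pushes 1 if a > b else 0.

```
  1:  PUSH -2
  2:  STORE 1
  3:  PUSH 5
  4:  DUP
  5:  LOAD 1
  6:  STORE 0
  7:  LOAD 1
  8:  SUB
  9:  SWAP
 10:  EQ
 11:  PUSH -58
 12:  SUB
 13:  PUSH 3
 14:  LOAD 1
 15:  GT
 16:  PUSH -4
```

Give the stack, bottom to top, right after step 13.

PUSH -2   [-2]
STORE 1   []
PUSH 5    [5]
DUP       [5, 5]
LOAD 1    [5, 5, -2]
STORE 0   [5, 5]
LOAD 1    [5, 5, -2]
SUB       [5, 7]
SWAP      [7, 5]
EQ        [0]
PUSH -58  [0, -58]
SUB       [58]
PUSH 3    [58, 3]

[58, 3]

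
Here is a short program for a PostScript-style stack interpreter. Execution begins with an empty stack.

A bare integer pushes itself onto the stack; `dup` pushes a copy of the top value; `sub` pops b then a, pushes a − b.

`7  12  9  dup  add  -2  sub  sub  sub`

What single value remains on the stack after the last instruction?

7   -> [7]
12  -> [7, 12]
9   -> [7, 12, 9]
dup -> [7, 12, 9, 9]
add -> [7, 12, 18]
-2  -> [7, 12, 18, -2]
sub -> [7, 12, 20]
sub -> [7, -8]
sub -> [15]

15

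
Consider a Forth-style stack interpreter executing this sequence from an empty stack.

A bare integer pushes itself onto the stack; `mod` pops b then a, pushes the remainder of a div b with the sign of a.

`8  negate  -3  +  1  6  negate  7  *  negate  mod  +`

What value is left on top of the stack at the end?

8      → 8
negate → -8
-3     → -8 -3
+      → -11
1      → -11 1
6      → -11 1 6
negate → -11 1 -6
7      → -11 1 -6 7
*      → -11 1 -42
negate → -11 1 42
mod    → -11 1
+      → -10

-10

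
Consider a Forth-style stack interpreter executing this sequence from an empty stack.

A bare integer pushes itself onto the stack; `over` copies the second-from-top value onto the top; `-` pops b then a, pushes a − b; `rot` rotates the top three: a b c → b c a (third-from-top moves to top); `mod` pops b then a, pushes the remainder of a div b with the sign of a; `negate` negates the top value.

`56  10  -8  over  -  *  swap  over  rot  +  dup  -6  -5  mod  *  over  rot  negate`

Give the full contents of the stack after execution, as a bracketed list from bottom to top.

56     -> [56]
10     -> [56, 10]
-8     -> [56, 10, -8]
over   -> [56, 10, -8, 10]
-      -> [56, 10, -18]
*      -> [56, -180]
swap   -> [-180, 56]
over   -> [-180, 56, -180]
rot    -> [56, -180, -180]
+      -> [56, -360]
dup    -> [56, -360, -360]
-6     -> [56, -360, -360, -6]
-5     -> [56, -360, -360, -6, -5]
mod    -> [56, -360, -360, -1]
*      -> [56, -360, 360]
over   -> [56, -360, 360, -360]
rot    -> [56, 360, -360, -360]
negate -> [56, 360, -360, 360]

[56, 360, -360, 360]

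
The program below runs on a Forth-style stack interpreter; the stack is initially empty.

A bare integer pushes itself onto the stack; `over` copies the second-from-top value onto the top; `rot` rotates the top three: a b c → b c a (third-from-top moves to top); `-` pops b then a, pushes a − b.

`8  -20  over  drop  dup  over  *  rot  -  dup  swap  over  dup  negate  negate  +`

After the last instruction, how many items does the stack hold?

8       8
-20     8 -20
over    8 -20 8
drop    8 -20
dup     8 -20 -20
over    8 -20 -20 -20
*       8 -20 400
rot     -20 400 8
-       -20 392
dup     -20 392 392
swap    -20 392 392
over    -20 392 392 392
dup     -20 392 392 392 392
negate  -20 392 392 392 -392
negate  -20 392 392 392 392
+       -20 392 392 784

4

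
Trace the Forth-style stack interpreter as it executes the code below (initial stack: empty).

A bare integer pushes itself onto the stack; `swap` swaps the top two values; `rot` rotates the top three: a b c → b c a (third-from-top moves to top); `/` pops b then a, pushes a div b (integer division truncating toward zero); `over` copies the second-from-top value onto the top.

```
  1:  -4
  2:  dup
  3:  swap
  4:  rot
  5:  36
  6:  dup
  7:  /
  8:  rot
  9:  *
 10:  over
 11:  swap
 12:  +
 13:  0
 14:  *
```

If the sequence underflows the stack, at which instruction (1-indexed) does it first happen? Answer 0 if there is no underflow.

-4    [-4]
dup   [-4, -4]
swap  [-4, -4]
rot  — needs 3 operands, stack has 2 → underflow

4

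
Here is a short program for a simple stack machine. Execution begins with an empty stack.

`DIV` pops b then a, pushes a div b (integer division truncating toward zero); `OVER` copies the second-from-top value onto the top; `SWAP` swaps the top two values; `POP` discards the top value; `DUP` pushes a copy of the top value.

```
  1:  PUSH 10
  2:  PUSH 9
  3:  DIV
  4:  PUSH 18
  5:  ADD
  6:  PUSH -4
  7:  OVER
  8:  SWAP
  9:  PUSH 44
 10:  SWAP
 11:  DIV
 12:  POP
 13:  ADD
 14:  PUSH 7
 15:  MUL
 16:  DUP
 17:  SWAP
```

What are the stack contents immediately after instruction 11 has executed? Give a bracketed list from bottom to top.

[19, 19, -11]

PUSH 10 : 10
PUSH 9  : 10 9
DIV     : 1
PUSH 18 : 1 18
ADD     : 19
PUSH -4 : 19 -4
OVER    : 19 -4 19
SWAP    : 19 19 -4
PUSH 44 : 19 19 -4 44
SWAP    : 19 19 44 -4
DIV     : 19 19 -11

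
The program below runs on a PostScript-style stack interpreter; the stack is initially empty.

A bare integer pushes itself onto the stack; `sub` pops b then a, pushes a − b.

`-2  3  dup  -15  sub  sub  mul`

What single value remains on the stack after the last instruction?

30

-2  : [-2]
3   : [-2, 3]
dup : [-2, 3, 3]
-15 : [-2, 3, 3, -15]
sub : [-2, 3, 18]
sub : [-2, -15]
mul : [30]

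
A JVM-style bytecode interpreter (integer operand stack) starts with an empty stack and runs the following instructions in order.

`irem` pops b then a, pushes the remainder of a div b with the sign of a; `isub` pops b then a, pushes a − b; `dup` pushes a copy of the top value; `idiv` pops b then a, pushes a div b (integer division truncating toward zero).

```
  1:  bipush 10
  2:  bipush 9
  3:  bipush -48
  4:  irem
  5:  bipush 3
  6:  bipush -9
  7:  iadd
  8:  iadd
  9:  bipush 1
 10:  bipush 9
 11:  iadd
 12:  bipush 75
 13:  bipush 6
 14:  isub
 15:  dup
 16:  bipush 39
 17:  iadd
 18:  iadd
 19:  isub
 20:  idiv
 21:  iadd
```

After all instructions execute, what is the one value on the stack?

10

bipush 10  -> 10
bipush 9   -> 10 9
bipush -48 -> 10 9 -48
irem       -> 10 9
bipush 3   -> 10 9 3
bipush -9  -> 10 9 3 -9
iadd       -> 10 9 -6
iadd       -> 10 3
bipush 1   -> 10 3 1
bipush 9   -> 10 3 1 9
iadd       -> 10 3 10
bipush 75  -> 10 3 10 75
bipush 6   -> 10 3 10 75 6
isub       -> 10 3 10 69
dup        -> 10 3 10 69 69
bipush 39  -> 10 3 10 69 69 39
iadd       -> 10 3 10 69 108
iadd       -> 10 3 10 177
isub       -> 10 3 -167
idiv       -> 10 0
iadd       -> 10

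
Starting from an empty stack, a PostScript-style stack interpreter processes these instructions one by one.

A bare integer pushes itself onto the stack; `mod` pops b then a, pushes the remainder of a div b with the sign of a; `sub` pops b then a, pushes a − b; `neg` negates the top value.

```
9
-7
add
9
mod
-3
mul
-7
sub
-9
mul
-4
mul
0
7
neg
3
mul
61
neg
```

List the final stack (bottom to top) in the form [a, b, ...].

[36, 0, -21, -61]

9    9
-7   9 -7
add  2
9    2 9
mod  2
-3   2 -3
mul  -6
-7   -6 -7
sub  1
-9   1 -9
mul  -9
-4   -9 -4
mul  36
0    36 0
7    36 0 7
neg  36 0 -7
3    36 0 -7 3
mul  36 0 -21
61   36 0 -21 61
neg  36 0 -21 -61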